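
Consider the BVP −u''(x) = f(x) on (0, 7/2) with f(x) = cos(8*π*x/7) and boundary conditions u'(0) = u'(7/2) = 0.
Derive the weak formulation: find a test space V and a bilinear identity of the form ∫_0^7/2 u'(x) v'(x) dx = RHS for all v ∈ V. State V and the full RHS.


V = H^1(0, 7/2) (no boundary constraint on v; u is determined up to an additive constant); weak form: ∫_0^7/2 u'v' dx = ∫_0^7/2 (cos(8*π*x/7)) v dx for all v ∈ V.

Multiply both sides by a test function v and integrate from 0 to 7/2:
  ∫_0^7/2 −u''(x) v(x) dx = ∫_0^7/2 f(x) v(x) dx.
Integrate the LHS by parts once:
  ∫_0^7/2 −u'' v dx = −[u'(x) v(x)]_0^7/2 + ∫_0^7/2 u'(x) v'(x) dx.
Thus ∫_0^7/2 u'(x) v'(x) dx = ∫_0^7/2 f(x) v(x) dx + [u'(x) v(x)]_0^7/2.
Choose V so that boundary terms are either known or forced to vanish.
u has homogeneous Neumann: u'(0) = u'(7/2) = 0. So [u' v]_0^7/2 = 0·v(7/2) − 0·v(0) = 0 for any v; take V = H^1(0, 7/2).
Weak formulation: find u (satisfying any essential BC) such that ∫_0^7/2 u'(x) v'(x) dx = ∫_0^7/2 f v dx for all v ∈ V (homogeneous Neumann, so boundary terms vanish).
Substituting f(x) = cos(8*π*x/7), the right-hand side is ∫_0^7/2 (cos(8*π*x/7)) v dx.
Compatibility check (pure Neumann): taking v ≡ 1 ∈ V gives 0 = ∫_0^7/2 f dx + (0) − (0), i.e. ∫_0^7/2 f dx must equal u'(0) − u'(7/2) = 0. Indeed ∫_0^7/2 (cos(8*π*x/7)) dx = 0, so the data are compatible. The solution is then unique only up to an additive constant (fix it e.g. by requiring ∫_0^7/2 u dx = 0).


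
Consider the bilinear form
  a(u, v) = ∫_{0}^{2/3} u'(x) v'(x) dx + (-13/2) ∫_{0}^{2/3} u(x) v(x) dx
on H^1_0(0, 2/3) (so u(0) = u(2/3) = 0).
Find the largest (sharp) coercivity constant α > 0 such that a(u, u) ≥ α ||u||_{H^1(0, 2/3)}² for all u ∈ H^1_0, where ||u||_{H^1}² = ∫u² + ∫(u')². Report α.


α = (-26 + 9*π^2)/(4 + 9*π^2)

Coercivity of a(·,·) on H^1_0(0, 2/3) means a(u, u) ≥ α ||u||_{H^1}² for every u ∈ H^1_0.
The interval has length L = 2/3, and Poincaré/coercivity depend only on L. Here a(u, u) = ∫(u')² + (-13/2)·∫u².
Here c = -13/2 < 0 with |c| < (π/L)² = 9*π^2/4, so coercivity still holds. The condition a(u,u) ≥ α||u||_{H^1}² reads (1−α)∫(u')² ≥ (α−c)∫u². Any admissible α is ≤ 1 (rapidly oscillating u have ∫u²/∫(u')² → 0), and α = 1 would force 0 ≥ (1−c)∫u², impossible since c < 1; so 1−α > 0. By the sharp Poincaré inequality on H^1_0 of an interval of length L, ∫(u')² ≥ (π/L)²∫u² with equality for the first sine mode sin(π(x−x₀)/L) (x₀ the left endpoint), so the inequality holds for all u iff (1−α)(π/L)² ≥ α − c, i.e. α ≤ ((π/L)² + c)/((π/L)² + 1) = (1 + c(L/π)²)/(1 + (L/π)²). (Direct route, valid since c ≤ 0: Poincaré gives c∫u² ≥ c(L/π)²∫(u')², so a(u,u) ≥ (1 + c(L/π)²)∫(u')², while ||u||_{H^1}² ≤ (1 + (L/π)²)∫(u')²; dividing yields the same α.) With (π/L)² = 9*π^2/4 and c = -13/2, the largest admissible constant is α = ((π/L)² + c)/((π/L)² + 1).
Simplifying, α = (-26 + 9*π^2)/(4 + 9*π^2).


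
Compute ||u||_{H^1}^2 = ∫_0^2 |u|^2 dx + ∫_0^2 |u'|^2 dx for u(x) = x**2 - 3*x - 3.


||u||_{H^1}^2 = 736/15

The H^1 norm (squared) on an interval (0, L) is
  ||u||_{H^1}^2 = ∫_0^L u(x)^2 dx + ∫_0^L u'(x)^2 dx.
Compute u'(x) = 2*x - 3.
Then u(x)^2 = x**4 - 6*x**3 + 3*x**2 + 18*x + 9 and u'(x)^2 = 4*x**2 - 12*x + 9.
Integrate each monomial from 0 to 2 using ∫_0^2 c·x^n dx = c·2^(n+1)/(n+1):
  ∫_0^2 u(x)^2 dx = ∫_0^2 (x^4 - 6*x^3 + 3*x^2 + 18*x + 9) dx. Term by term:
    ∫_0^2 x^4 dx = 32/5;  ∫_0^2 -6*x^3 dx = -24;  ∫_0^2 3*x^2 dx = 8;
    ∫_0^2 18*x dx = 36;  ∫_0^2 9 dx = 18.
  Sum: 32/5 − 24 + 8 + 36 + 18 = 222/5.
  ∫_0^2 u'(x)^2 dx = ∫_0^2 (4*x^2 - 12*x + 9) dx. Term by term:
    ∫_0^2 4*x^2 dx = 32/3;  ∫_0^2 -12*x dx = -24;  ∫_0^2 9 dx = 18.
  Sum: 32/3 − 24 + 18 = 14/3.
Adding: ||u||_{H^1}^2 = 222/5 + 14/3 = 736/15.


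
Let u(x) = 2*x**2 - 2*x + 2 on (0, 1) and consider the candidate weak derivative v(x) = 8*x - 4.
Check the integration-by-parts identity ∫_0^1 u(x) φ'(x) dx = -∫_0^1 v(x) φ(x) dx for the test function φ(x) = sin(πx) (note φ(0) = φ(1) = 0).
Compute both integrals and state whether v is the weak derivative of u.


LHS = 0, RHS = 0. No, v is not the weak derivative of u.

u(x) = 2*x**2 - 2*x + 2, classical derivative u'(x) = 4*x - 2.
φ(x) = sin(πx), so φ'(x) = π*cos(π*x).
Note φ(0) = φ(1) = 0, so the boundary term u·φ vanishes.
LHS = ∫_0^1 u(x) φ'(x) dx = ∫_0^1 (2*π*x^2*cos(π*x) - 2*π*x*cos(π*x) + 2*π*cos(π*x)) dx. Term by term:
  ∫_0^1 2*π*cos(π*x) dx = 0;  ∫_0^1 -2*π*x*cos(π*x) dx = 4/π;  ∫_0^1 2*π*x^2*cos(π*x) dx = -4/π.
Sum: 0 + 4/π − 4/π = 0.
So LHS = 0.
∫_0^1 v(x) φ(x) dx = ∫_0^1 (8*x*sin(π*x) - 4*sin(π*x)) dx. Term by term:
  ∫_0^1 -4*sin(π*x) dx = -8/π;  ∫_0^1 8*x*sin(π*x) dx = 8/π.
Sum: -8/π + 8/π = 0.
So RHS = -∫_0^1 v(x) φ(x) dx = 0.
LHS = RHS, so the identity holds for this particular φ. But this is necessary, not sufficient: a weak derivative must satisfy the identity for EVERY test function in C_c^∞(0, 1).
Here u is smooth, so its weak derivative equals its classical derivative u'(x) = 4*x - 2. Since v(x) = 8*x - 4 ≠ u'(x), v is NOT the weak derivative of u — the agreement for this single φ is a coincidence (the difference v − u' happens to be L²-orthogonal to this φ).


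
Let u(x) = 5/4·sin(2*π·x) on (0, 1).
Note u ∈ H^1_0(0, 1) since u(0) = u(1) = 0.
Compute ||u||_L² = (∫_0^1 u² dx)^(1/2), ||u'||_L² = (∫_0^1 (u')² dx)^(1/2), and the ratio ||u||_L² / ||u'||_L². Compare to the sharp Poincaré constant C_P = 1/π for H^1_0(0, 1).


||u||_L² / ||u'||_L² = 1/(2*π) < C_P = 1/π.

u(x) = 5/4·sin(2*π·x), so u'(x) = 5*π*cos(2*π*x)/2.
Writing u(x) = A·sin(kπx/L) with A = 5/4 and k = 2, use ∫_0^L sin²(kπx/L) dx = L/2 and ∫_0^L cos²(kπx/L) dx = L/2.
u² = 25/16·sin²(2*π·x) and (u')² = 25*π^2/4·cos²(2*π·x), and each of sin², cos² integrates to L/2 = 1/2 over (0, 1).
∫_0^1 u² dx = 25/32, so ||u||_L² = 5*sqrt(2)/8.
∫_0^1 (u')² dx = 25*π^2/8, so ||u'||_L² = 5*sqrt(2)*π/4.
Ratio ||u||_L² / ||u'||_L² = 1/(2*π).
Sharp Poincaré constant on H^1_0(0, 1) is C_P = L/π = 1/π, achieved by sin(π·x).
This is the k = 2 harmonic; the ratio L/(kπ) is strictly less than C_P = L/π, consistent with the sharp inequality ||u||_L² ≤ C_P ||u'||_L².


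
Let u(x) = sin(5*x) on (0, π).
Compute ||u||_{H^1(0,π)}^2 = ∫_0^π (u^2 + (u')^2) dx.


||u||_{H^1(0,π)}^2 = 13*π

u'(x) = 5*cos(5*x).
Expand u² and (u')² and integrate term by term on (0, π), using: for integers n ≥ 1, ∫_0^π sin²(nx) dx = ∫_0^π cos²(nx) dx = π/2; for n ≠ n', ∫_0^π sin(nx)sin(n'x) dx = ∫_0^π cos(nx)cos(n'x) dx = 0; and by product-to-sum, ∫_0^π sin(nx)cos(n'x) dx = ½∫_0^π [sin((n+n')x) + sin((n−n')x)] dx, which is 0 when n+n' is even and 2n/(n²−n'²) when n+n' is odd (it need not vanish on (0, π)).
  u² squared terms: (1)²·∫sin(5x)² dx = 1·π/2 = π/2.
  So ∫_0^π u² dx = π/2.
  (u')² squared terms: (5)²·∫cos(5x)² dx = 25·π/2 = 25*π/2.
  So ∫_0^π (u')² dx = 25*π/2.
||u||_{H^1}^2 = (π/2) + (25*π/2) = 13*π.


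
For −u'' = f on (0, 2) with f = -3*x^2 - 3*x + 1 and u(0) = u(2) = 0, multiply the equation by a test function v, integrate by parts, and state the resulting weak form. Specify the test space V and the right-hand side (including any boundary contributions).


V = H^1_0(0, 2) (so v(0) = v(2) = 0); weak form: ∫_0^2 u'v' dx = ∫_0^2 (-3*x^2 - 3*x + 1) v dx for all v ∈ V.

Multiply both sides by a test function v and integrate from 0 to 2:
  ∫_0^2 −u''(x) v(x) dx = ∫_0^2 f(x) v(x) dx.
Integrate the LHS by parts once:
  ∫_0^2 −u'' v dx = −[u'(x) v(x)]_0^2 + ∫_0^2 u'(x) v'(x) dx.
Thus ∫_0^2 u'(x) v'(x) dx = ∫_0^2 f(x) v(x) dx + [u'(x) v(x)]_0^2.
Choose V so that boundary terms are either known or forced to vanish.
u is Dirichlet: u(0) = u(2) = 0. Let V = H^1_0(0, 2); then v(0) = v(2) = 0, and [u' v]_0^2 = 0.
Weak formulation: find u (satisfying any essential BC) such that ∫_0^2 u'(x) v'(x) dx = ∫_0^2 f v dx for all v ∈ V.
Substituting f(x) = -3*x^2 - 3*x + 1, the right-hand side is ∫_0^2 (-3*x^2 - 3*x + 1) v dx.


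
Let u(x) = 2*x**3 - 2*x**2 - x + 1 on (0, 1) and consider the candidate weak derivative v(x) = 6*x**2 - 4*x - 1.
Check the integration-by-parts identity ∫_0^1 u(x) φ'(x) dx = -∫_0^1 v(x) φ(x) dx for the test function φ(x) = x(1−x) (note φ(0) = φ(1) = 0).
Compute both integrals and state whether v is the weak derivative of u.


LHS = 1/5, RHS = 1/5. Yes, v = u' weakly.

u(x) = 2*x**3 - 2*x**2 - x + 1, classical derivative u'(x) = 6*x**2 - 4*x - 1.
φ(x) = x(1−x), so φ'(x) = 1 - 2*x.
Note φ(0) = φ(1) = 0, so the boundary term u·φ vanishes.
LHS = ∫_0^1 u(x) φ'(x) dx = ∫_0^1 (-4*x^4 + 6*x^3 - 3*x + 1) dx. Term by term:
  ∫_0^1 -4*x^4 dx = -4/5;  ∫_0^1 6*x^3 dx = 3/2;  ∫_0^1 -3*x dx = -3/2;
  ∫_0^1 1 dx = 1.
Sum: -4/5 + 3/2 − 3/2 + 1 = 1/5.
So LHS = 1/5.
∫_0^1 v(x) φ(x) dx = ∫_0^1 (-6*x^4 + 10*x^3 - 3*x^2 - x) dx. Term by term:
  ∫_0^1 -6*x^4 dx = -6/5;  ∫_0^1 10*x^3 dx = 5/2;  ∫_0^1 -3*x^2 dx = -1;
  ∫_0^1 -x dx = -1/2.
Sum: -6/5 + 5/2 − 1 − 1/2 = -1/5.
So RHS = -∫_0^1 v(x) φ(x) dx = 1/5.
LHS = RHS, so the identity holds for this test φ.
Moreover u is smooth here and v(x) = u'(x) = 6*x**2 - 4*x - 1 pointwise, so the identity holds for every test function. Hence v is the weak derivative of u.


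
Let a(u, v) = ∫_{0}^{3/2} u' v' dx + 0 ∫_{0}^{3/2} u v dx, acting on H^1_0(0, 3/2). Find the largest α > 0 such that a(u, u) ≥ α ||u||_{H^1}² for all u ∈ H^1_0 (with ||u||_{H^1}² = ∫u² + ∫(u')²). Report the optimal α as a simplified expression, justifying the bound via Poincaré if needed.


α = 4*π^2/(9 + 4*π^2)

Coercivity of a(·,·) on H^1_0(0, 3/2) means a(u, u) ≥ α ||u||_{H^1}² for every u ∈ H^1_0.
The interval has length L = 3/2, and Poincaré/coercivity depend only on L. Here a(u, u) = ∫(u')² + (0)·∫u².
Here c = 0, so a(u,u) = ∫(u')² alone. The condition a(u,u) ≥ α||u||_{H^1}² reads (1−α)∫(u')² ≥ (α−c)∫u². Any admissible α is ≤ 1 (rapidly oscillating u have ∫u²/∫(u')² → 0), and α = 1 would force 0 ≥ (1−c)∫u², impossible since c < 1; so 1−α > 0. By the sharp Poincaré inequality on H^1_0 of an interval of length L, ∫(u')² ≥ (π/L)²∫u² with equality for the first sine mode sin(π(x−x₀)/L) (x₀ the left endpoint), so the inequality holds for all u iff (1−α)(π/L)² ≥ α − c, i.e. α ≤ ((π/L)² + c)/((π/L)² + 1) = (1 + c(L/π)²)/(1 + (L/π)²). (Direct route, valid since c ≤ 0: Poincaré gives c∫u² ≥ c(L/π)²∫(u')², so a(u,u) ≥ (1 + c(L/π)²)∫(u')², while ||u||_{H^1}² ≤ (1 + (L/π)²)∫(u')²; dividing yields the same α.) With (π/L)² = 4*π^2/9 and c = 0, the largest admissible constant is α = ((π/L)² + c)/((π/L)² + 1).
Simplifying, α = 4*π^2/(9 + 4*π^2).


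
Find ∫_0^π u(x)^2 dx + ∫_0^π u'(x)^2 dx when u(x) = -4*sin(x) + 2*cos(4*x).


||u||_{H^1(0,π)}^2 = 544/15 + 50*π

u'(x) = -8*sin(4*x) - 4*cos(x).
Expand u² and (u')² and integrate term by term on (0, π), using: for integers n ≥ 1, ∫_0^π sin²(nx) dx = ∫_0^π cos²(nx) dx = π/2; for n ≠ n', ∫_0^π sin(nx)sin(n'x) dx = ∫_0^π cos(nx)cos(n'x) dx = 0; and by product-to-sum, ∫_0^π sin(nx)cos(n'x) dx = ½∫_0^π [sin((n+n')x) + sin((n−n')x)] dx, which is 0 when n+n' is even and 2n/(n²−n'²) when n+n' is odd (it need not vanish on (0, π)).
  u² squared terms: (-4)²·∫sin(x)² dx = 16·π/2 = 8*π;  (2)²·∫cos(4x)² dx = 4·π/2 = 2*π.
  u² cross terms: 2·(-4)·(2)·∫sin(x)·cos(4x) dx = -16·(-2/15) = 32/15.
  So ∫_0^π u² dx = 8*π + 2*π + 32/15 = 32/15 + 10*π.
  (u')² squared terms: (-8)²·∫sin(4x)² dx = 64·π/2 = 32*π;  (-4)²·∫cos(x)² dx = 16·π/2 = 8*π.
  (u')² cross terms: 2·(-8)·(-4)·∫sin(4x)·cos(x) dx = 64·(8/15) = 512/15.
  So ∫_0^π (u')² dx = 32*π + 8*π + 512/15 = 512/15 + 40*π.
||u||_{H^1}^2 = (32/15 + 10*π) + (512/15 + 40*π) = 544/15 + 50*π.


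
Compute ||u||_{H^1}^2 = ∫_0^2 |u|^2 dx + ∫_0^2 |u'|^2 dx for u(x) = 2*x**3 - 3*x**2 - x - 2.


||u||_{H^1}^2 = 5482/105

The H^1 norm (squared) on an interval (0, L) is
  ||u||_{H^1}^2 = ∫_0^L u(x)^2 dx + ∫_0^L u'(x)^2 dx.
Compute u'(x) = 6*x**2 - 6*x - 1.
Then u(x)^2 = 4*x**6 - 12*x**5 + 5*x**4 - 2*x**3 + 13*x**2 + 4*x + 4 and u'(x)^2 = 36*x**4 - 72*x**3 + 24*x**2 + 12*x + 1.
Integrate each monomial from 0 to 2 using ∫_0^2 c·x^n dx = c·2^(n+1)/(n+1):
  ∫_0^2 u(x)^2 dx = ∫_0^2 (4*x^6 - 12*x^5 + 5*x^4 - 2*x^3 + 13*x^2 + 4*x + 4) dx. Term by term:
    ∫_0^2 4*x^6 dx = 512/7;  ∫_0^2 -12*x^5 dx = -128;  ∫_0^2 5*x^4 dx = 32;
    ∫_0^2 -2*x^3 dx = -8;  ∫_0^2 13*x^2 dx = 104/3;  ∫_0^2 4*x dx = 8;
    ∫_0^2 4 dx = 8.
  Sum: 512/7 − 128 + 32 − 8 + 104/3 + 8 + 8 = 416/21.
  ∫_0^2 u'(x)^2 dx = ∫_0^2 (36*x^4 - 72*x^3 + 24*x^2 + 12*x + 1) dx. Term by term:
    ∫_0^2 36*x^4 dx = 1152/5;  ∫_0^2 -72*x^3 dx = -288;  ∫_0^2 24*x^2 dx = 64;
    ∫_0^2 12*x dx = 24;  ∫_0^2 1 dx = 2.
  Sum: 1152/5 − 288 + 64 + 24 + 2 = 162/5.
Adding: ||u||_{H^1}^2 = 416/21 + 162/5 = 5482/105.


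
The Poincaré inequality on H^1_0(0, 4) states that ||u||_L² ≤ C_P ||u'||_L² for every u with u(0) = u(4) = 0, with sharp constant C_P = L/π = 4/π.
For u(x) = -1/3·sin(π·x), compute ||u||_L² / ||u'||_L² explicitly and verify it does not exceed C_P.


||u||_L² / ||u'||_L² = 1/π < C_P = 4/π.

u(x) = -1/3·sin(π·x), so u'(x) = -π*cos(π*x)/3.
Writing u(x) = A·sin(kπx/L) with A = -1/3 and k = 4, use ∫_0^L sin²(kπx/L) dx = L/2 and ∫_0^L cos²(kπx/L) dx = L/2.
u² = 1/9·sin²(π·x) and (u')² = π^2/9·cos²(π·x), and each of sin², cos² integrates to L/2 = 2 over (0, 4).
∫_0^4 u² dx = 2/9, so ||u||_L² = sqrt(2)/3.
∫_0^4 (u')² dx = 2*π^2/9, so ||u'||_L² = sqrt(2)*π/3.
Ratio ||u||_L² / ||u'||_L² = 1/π.
Sharp Poincaré constant on H^1_0(0, 4) is C_P = L/π = 4/π, achieved by sin(π/4·x).
This is the k = 4 harmonic; the ratio L/(kπ) is strictly less than C_P = L/π, consistent with the sharp inequality ||u||_L² ≤ C_P ||u'||_L².


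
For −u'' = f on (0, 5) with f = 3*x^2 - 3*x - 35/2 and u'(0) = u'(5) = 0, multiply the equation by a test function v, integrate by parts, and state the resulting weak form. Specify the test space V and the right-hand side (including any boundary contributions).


V = H^1(0, 5) (no boundary constraint on v; u is determined up to an additive constant); weak form: ∫_0^5 u'v' dx = ∫_0^5 (3*x^2 - 3*x - 35/2) v dx for all v ∈ V.

Multiply both sides by a test function v and integrate from 0 to 5:
  ∫_0^5 −u''(x) v(x) dx = ∫_0^5 f(x) v(x) dx.
Integrate the LHS by parts once:
  ∫_0^5 −u'' v dx = −[u'(x) v(x)]_0^5 + ∫_0^5 u'(x) v'(x) dx.
Thus ∫_0^5 u'(x) v'(x) dx = ∫_0^5 f(x) v(x) dx + [u'(x) v(x)]_0^5.
Choose V so that boundary terms are either known or forced to vanish.
u has homogeneous Neumann: u'(0) = u'(5) = 0. So [u' v]_0^5 = 0·v(5) − 0·v(0) = 0 for any v; take V = H^1(0, 5).
Weak formulation: find u (satisfying any essential BC) such that ∫_0^5 u'(x) v'(x) dx = ∫_0^5 f v dx for all v ∈ V (homogeneous Neumann, so boundary terms vanish).
Substituting f(x) = 3*x^2 - 3*x - 35/2, the right-hand side is ∫_0^5 (3*x^2 - 3*x - 35/2) v dx.
Compatibility check (pure Neumann): taking v ≡ 1 ∈ V gives 0 = ∫_0^5 f dx + (0) − (0), i.e. ∫_0^5 f dx must equal u'(0) − u'(5) = 0. Indeed ∫_0^5 (3*x^2 - 3*x - 35/2) dx = 0, so the data are compatible. The solution is then unique only up to an additive constant (fix it e.g. by requiring ∫_0^5 u dx = 0).


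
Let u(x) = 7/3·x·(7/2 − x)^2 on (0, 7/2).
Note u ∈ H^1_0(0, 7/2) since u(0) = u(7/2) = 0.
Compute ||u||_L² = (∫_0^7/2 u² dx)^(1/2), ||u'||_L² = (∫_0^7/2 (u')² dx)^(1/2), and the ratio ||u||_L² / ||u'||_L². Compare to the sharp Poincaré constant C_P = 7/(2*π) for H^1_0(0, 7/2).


||u||_L² / ||u'||_L² = sqrt(14)/4 < C_P = 7/(2*π).

u(x) = 7/3·x·(7/2 − x)^2, so u'(x) = 7*x^2 - 98*x/3 + 343/12.
u(x) = 7/3·x·(7/2 − x)^2 vanishes at x = 0 and x = 7/2, so u ∈ H^1_0(0, 7/2). Differentiate via the product rule and integrate the resulting polynomials term by term.
  ∫_0^7/2 u² dx = ∫_0^7/2 (49*x^6/9 - 686*x^5/9 + 2401*x^4/6 - 16807*x^3/18 + 117649*x^2/144) dx. Term by term:
    ∫_0^7/2 49*x^6/9 dx = 5764801/1152;  ∫_0^7/2 -686*x^5/9 dx = -40353607/1728;  ∫_0^7/2 2401*x^4/6 dx = 40353607/960;
    ∫_0^7/2 -16807*x^3/18 dx = -40353607/1152;  ∫_0^7/2 117649*x^2/144 dx = 40353607/3456.
  Sum: 5764801/1152 − 40353607/1728 + 40353607/960 − 40353607/1152 + 40353607/3456 = 5764801/17280.
  ∫_0^7/2 (u')² dx = ∫_0^7/2 (49*x^4 - 1372*x^3/3 + 26411*x^2/18 - 16807*x/9 + 117649/144) dx. Term by term:
    ∫_0^7/2 49*x^4 dx = 823543/160;  ∫_0^7/2 -1372*x^3/3 dx = -823543/48;  ∫_0^7/2 26411*x^2/18 dx = 9058973/432;
    ∫_0^7/2 -16807*x/9 dx = -823543/72;  ∫_0^7/2 117649/144 dx = 823543/288.
  Sum: 823543/160 − 823543/48 + 9058973/432 − 823543/72 + 823543/288 = 823543/2160.
∫_0^7/2 u² dx = 5764801/17280, so ||u||_L² = 2401*sqrt(30)/720.
∫_0^7/2 (u')² dx = 823543/2160, so ||u'||_L² = 343*sqrt(105)/180.
Ratio ||u||_L² / ||u'||_L² = sqrt(14)/4.
Sharp Poincaré constant on H^1_0(0, 7/2) is C_P = L/π = 7/(2*π), achieved by sin(2*π/7·x).
A polynomial bump cannot attain the sharp Poincaré constant (only the first sine eigenfunction does), so the ratio is strictly less than C_P, consistent with ||u||_L² ≤ C_P ||u'||_L².


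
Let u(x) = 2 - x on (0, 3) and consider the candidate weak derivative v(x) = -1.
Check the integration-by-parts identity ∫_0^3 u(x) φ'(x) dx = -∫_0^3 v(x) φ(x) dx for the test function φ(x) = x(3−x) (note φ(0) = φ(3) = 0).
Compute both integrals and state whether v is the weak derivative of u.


LHS = 9/2, RHS = 9/2. Yes, v = u' weakly.

u(x) = 2 - x, classical derivative u'(x) = -1.
φ(x) = x(3−x), so φ'(x) = 3 - 2*x.
Note φ(0) = φ(3) = 0, so the boundary term u·φ vanishes.
LHS = ∫_0^3 u(x) φ'(x) dx = ∫_0^3 (2*x^2 - 7*x + 6) dx. Term by term:
  ∫_0^3 2*x^2 dx = 18;  ∫_0^3 -7*x dx = -63/2;  ∫_0^3 6 dx = 18.
Sum: 18 − 63/2 + 18 = 9/2.
So LHS = 9/2.
∫_0^3 v(x) φ(x) dx = ∫_0^3 (x^2 - 3*x) dx. Term by term:
  ∫_0^3 x^2 dx = 9;  ∫_0^3 -3*x dx = -27/2.
Sum: 9 − 27/2 = -9/2.
So RHS = -∫_0^3 v(x) φ(x) dx = 9/2.
LHS = RHS, so the identity holds for this test φ.
Moreover u is smooth here and v(x) = u'(x) = -1 pointwise, so the identity holds for every test function. Hence v is the weak derivative of u.


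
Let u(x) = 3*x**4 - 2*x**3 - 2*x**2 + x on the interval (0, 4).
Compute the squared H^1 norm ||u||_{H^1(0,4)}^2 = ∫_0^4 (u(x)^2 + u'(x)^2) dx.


||u||_{H^1}^2 = 2698652/7

The H^1 norm (squared) on an interval (0, L) is
  ||u||_{H^1}^2 = ∫_0^L u(x)^2 dx + ∫_0^L u'(x)^2 dx.
Compute u'(x) = 12*x**3 - 6*x**2 - 4*x + 1.
Then u(x)^2 = 9*x**8 - 12*x**7 - 8*x**6 + 14*x**5 - 4*x**3 + x**2 and u'(x)^2 = 144*x**6 - 144*x**5 - 60*x**4 + 72*x**3 + 4*x**2 - 8*x + 1.
Integrate each monomial from 0 to 4 using ∫_0^4 c·x^n dx = c·4^(n+1)/(n+1):
  ∫_0^4 u(x)^2 dx = ∫_0^4 (9*x^8 - 12*x^7 - 8*x^6 + 14*x^5 - 4*x^3 + x^2) dx. Term by term:
    ∫_0^4 9*x^8 dx = 262144;  ∫_0^4 -12*x^7 dx = -98304;  ∫_0^4 -8*x^6 dx = -131072/7;
    ∫_0^4 14*x^5 dx = 28672/3;  ∫_0^4 -4*x^3 dx = -256;  ∫_0^4 x^2 dx = 64/3.
  Sum: 262144 − 98304 − 131072/7 + 28672/3 − 256 + 64/3 = 3243200/21.
  ∫_0^4 u'(x)^2 dx = ∫_0^4 (144*x^6 - 144*x^5 - 60*x^4 + 72*x^3 + 4*x^2 - 8*x + 1) dx. Term by term:
    ∫_0^4 144*x^6 dx = 2359296/7;  ∫_0^4 -144*x^5 dx = -98304;  ∫_0^4 -60*x^4 dx = -12288;
    ∫_0^4 72*x^3 dx = 4608;  ∫_0^4 4*x^2 dx = 256/3;  ∫_0^4 -8*x dx = -64;
    ∫_0^4 1 dx = 4.
  Sum: 2359296/7 − 98304 − 12288 + 4608 + 256/3 − 64 + 4 = 4852756/21.
Adding: ||u||_{H^1}^2 = 3243200/21 + 4852756/21 = 2698652/7.


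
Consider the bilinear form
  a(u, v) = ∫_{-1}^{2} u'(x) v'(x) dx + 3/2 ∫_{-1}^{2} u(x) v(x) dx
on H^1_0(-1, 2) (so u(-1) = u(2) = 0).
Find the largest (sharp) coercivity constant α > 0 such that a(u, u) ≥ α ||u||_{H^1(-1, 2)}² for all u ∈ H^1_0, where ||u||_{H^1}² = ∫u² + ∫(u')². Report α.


α = 1

Coercivity of a(·,·) on H^1_0(-1, 2) means a(u, u) ≥ α ||u||_{H^1}² for every u ∈ H^1_0.
The interval has length L = 3, and Poincaré/coercivity depend only on L. Here a(u, u) = ∫(u')² + (3/2)·∫u².
Here c = 3/2 ≥ 1, so a(u,u) = ∫(u')² + c∫u² ≥ ∫(u')² + ∫u² = ||u||_{H^1}², i.e. α = 1 works. No larger α is possible: a(u,u) ≥ α||u||_{H^1}² means (1−α)∫(u')² ≥ (α−c)∫u², and for the modes u_n = sin(nπ(x−x₀)/L) (x₀ the left endpoint) one has ∫u_n²/∫(u_n')² = (L/(nπ))² → 0, so a(u_n,u_n)/||u_n||_{H^1}² → 1. Hence the optimal constant is α = 1.
Therefore α = 1.


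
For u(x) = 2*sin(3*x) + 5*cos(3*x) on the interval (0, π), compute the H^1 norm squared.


||u||_{H^1(0,π)}^2 = 145*π

u'(x) = -15*sin(3*x) + 6*cos(3*x).
Expand u² and (u')² and integrate term by term on (0, π), using: for integers n ≥ 1, ∫_0^π sin²(nx) dx = ∫_0^π cos²(nx) dx = π/2; for n ≠ n', ∫_0^π sin(nx)sin(n'x) dx = ∫_0^π cos(nx)cos(n'x) dx = 0; and by product-to-sum, ∫_0^π sin(nx)cos(n'x) dx = ½∫_0^π [sin((n+n')x) + sin((n−n')x)] dx, which is 0 when n+n' is even and 2n/(n²−n'²) when n+n' is odd (it need not vanish on (0, π)).
  u² squared terms: (2)²·∫sin(3x)² dx = 4·π/2 = 2*π;  (5)²·∫cos(3x)² dx = 25·π/2 = 25*π/2.
  u² cross terms: 2·(2)·(5)·∫sin(3x)·cos(3x) dx = 20·(0) = 0.
  So ∫_0^π u² dx = 2*π + 25*π/2 + 0 = 29*π/2.
  (u')² squared terms: (-15)²·∫sin(3x)² dx = 225·π/2 = 225*π/2;  (6)²·∫cos(3x)² dx = 36·π/2 = 18*π.
  (u')² cross terms: 2·(-15)·(6)·∫sin(3x)·cos(3x) dx = -180·(0) = 0.
  So ∫_0^π (u')² dx = 225*π/2 + 18*π + 0 = 261*π/2.
||u||_{H^1}^2 = (29*π/2) + (261*π/2) = 145*π.


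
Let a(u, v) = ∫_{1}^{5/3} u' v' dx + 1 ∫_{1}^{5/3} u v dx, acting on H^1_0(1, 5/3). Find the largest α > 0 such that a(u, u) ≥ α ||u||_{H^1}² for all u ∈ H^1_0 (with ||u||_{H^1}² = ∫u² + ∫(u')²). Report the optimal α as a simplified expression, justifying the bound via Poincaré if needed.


α = 1

Coercivity of a(·,·) on H^1_0(1, 5/3) means a(u, u) ≥ α ||u||_{H^1}² for every u ∈ H^1_0.
The interval has length L = 2/3, and Poincaré/coercivity depend only on L. Here a(u, u) = ∫(u')² + (1)·∫u².
Here c = 1 ≥ 1, so a(u,u) = ∫(u')² + c∫u² ≥ ∫(u')² + ∫u² = ||u||_{H^1}², i.e. α = 1 works. No larger α is possible: a(u,u) ≥ α||u||_{H^1}² means (1−α)∫(u')² ≥ (α−c)∫u², and for the modes u_n = sin(nπ(x−x₀)/L) (x₀ the left endpoint) one has ∫u_n²/∫(u_n')² = (L/(nπ))² → 0, so a(u_n,u_n)/||u_n||_{H^1}² → 1. Hence the optimal constant is α = 1.
Therefore α = 1.


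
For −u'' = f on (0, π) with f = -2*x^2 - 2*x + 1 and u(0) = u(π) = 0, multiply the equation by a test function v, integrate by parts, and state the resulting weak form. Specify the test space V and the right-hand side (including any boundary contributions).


V = H^1_0(0, π) (so v(0) = v(π) = 0); weak form: ∫_0^π u'v' dx = ∫_0^π (-2*x^2 - 2*x + 1) v dx for all v ∈ V.

Multiply both sides by a test function v and integrate from 0 to π:
  ∫_0^π −u''(x) v(x) dx = ∫_0^π f(x) v(x) dx.
Integrate the LHS by parts once:
  ∫_0^π −u'' v dx = −[u'(x) v(x)]_0^π + ∫_0^π u'(x) v'(x) dx.
Thus ∫_0^π u'(x) v'(x) dx = ∫_0^π f(x) v(x) dx + [u'(x) v(x)]_0^π.
Choose V so that boundary terms are either known or forced to vanish.
u is Dirichlet: u(0) = u(π) = 0. Let V = H^1_0(0, π); then v(0) = v(π) = 0, and [u' v]_0^π = 0.
Weak formulation: find u (satisfying any essential BC) such that ∫_0^π u'(x) v'(x) dx = ∫_0^π f v dx for all v ∈ V.
Substituting f(x) = -2*x^2 - 2*x + 1, the right-hand side is ∫_0^π (-2*x^2 - 2*x + 1) v dx.


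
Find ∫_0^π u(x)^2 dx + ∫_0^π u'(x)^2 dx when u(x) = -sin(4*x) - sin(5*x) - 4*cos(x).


||u||_{H^1(0,π)}^2 = 128/15 + 75*π/2

u'(x) = 4*sin(x) - 4*cos(4*x) - 5*cos(5*x).
Expand u² and (u')² and integrate term by term on (0, π), using: for integers n ≥ 1, ∫_0^π sin²(nx) dx = ∫_0^π cos²(nx) dx = π/2; for n ≠ n', ∫_0^π sin(nx)sin(n'x) dx = ∫_0^π cos(nx)cos(n'x) dx = 0; and by product-to-sum, ∫_0^π sin(nx)cos(n'x) dx = ½∫_0^π [sin((n+n')x) + sin((n−n')x)] dx, which is 0 when n+n' is even and 2n/(n²−n'²) when n+n' is odd (it need not vanish on (0, π)).
  u² squared terms: (-1)²·∫sin(4x)² dx = 1·π/2 = π/2;  (-1)²·∫sin(5x)² dx = 1·π/2 = π/2;  (-4)²·∫cos(x)² dx = 16·π/2 = 8*π.
  u² cross terms: 2·(-1)·(-1)·∫sin(4x)·sin(5x) dx = 2·(0) = 0;  2·(-1)·(-4)·∫sin(4x)·cos(x) dx = 8·(8/15) = 64/15;  2·(-1)·(-4)·∫sin(5x)·cos(x) dx = 8·(0) = 0.
  So ∫_0^π u² dx = π/2 + π/2 + 8*π + 0 + 64/15 + 0 = 64/15 + 9*π.
  (u')² squared terms: (-5)²·∫cos(5x)² dx = 25·π/2 = 25*π/2;  (-4)²·∫cos(4x)² dx = 16·π/2 = 8*π;  (4)²·∫sin(x)² dx = 16·π/2 = 8*π.
  (u')² cross terms: 2·(-5)·(-4)·∫cos(5x)·cos(4x) dx = 40·(0) = 0;  2·(-5)·(4)·∫cos(5x)·sin(x) dx = -40·(0) = 0;  2·(-4)·(4)·∫cos(4x)·sin(x) dx = -32·(-2/15) = 64/15.
  So ∫_0^π (u')² dx = 25*π/2 + 8*π + 8*π + 0 + 0 + 64/15 = 64/15 + 57*π/2.
||u||_{H^1}^2 = (64/15 + 9*π) + (64/15 + 57*π/2) = 128/15 + 75*π/2.


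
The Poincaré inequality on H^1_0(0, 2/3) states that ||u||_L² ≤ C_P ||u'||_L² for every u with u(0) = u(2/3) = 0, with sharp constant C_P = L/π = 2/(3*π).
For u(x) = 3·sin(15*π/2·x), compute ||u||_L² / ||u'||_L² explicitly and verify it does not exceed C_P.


||u||_L² / ||u'||_L² = 2/(15*π) < C_P = 2/(3*π).

u(x) = 3·sin(15*π/2·x), so u'(x) = 45*π*cos(15*π*x/2)/2.
Writing u(x) = A·sin(kπx/L) with A = 3 and k = 5, use ∫_0^L sin²(kπx/L) dx = L/2 and ∫_0^L cos²(kπx/L) dx = L/2.
u² = 9·sin²(15*π/2·x) and (u')² = 2025*π^2/4·cos²(15*π/2·x), and each of sin², cos² integrates to L/2 = 1/3 over (0, 2/3).
∫_0^2/3 u² dx = 3, so ||u||_L² = sqrt(3).
∫_0^2/3 (u')² dx = 675*π^2/4, so ||u'||_L² = 15*sqrt(3)*π/2.
Ratio ||u||_L² / ||u'||_L² = 2/(15*π).
Sharp Poincaré constant on H^1_0(0, 2/3) is C_P = L/π = 2/(3*π), achieved by sin(3*π/2·x).
This is the k = 5 harmonic; the ratio L/(kπ) is strictly less than C_P = L/π, consistent with the sharp inequality ||u||_L² ≤ C_P ||u'||_L².


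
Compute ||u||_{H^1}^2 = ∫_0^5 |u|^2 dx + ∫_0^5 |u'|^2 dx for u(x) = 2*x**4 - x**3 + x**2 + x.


||u||_{H^1}^2 = 84986465/63

The H^1 norm (squared) on an interval (0, L) is
  ||u||_{H^1}^2 = ∫_0^L u(x)^2 dx + ∫_0^L u'(x)^2 dx.
Compute u'(x) = 8*x**3 - 3*x**2 + 2*x + 1.
Then u(x)^2 = 4*x**8 - 4*x**7 + 5*x**6 + 2*x**5 - x**4 + 2*x**3 + x**2 and u'(x)^2 = 64*x**6 - 48*x**5 + 41*x**4 + 4*x**3 - 2*x**2 + 4*x + 1.
Integrate each monomial from 0 to 5 using ∫_0^5 c·x^n dx = c·5^(n+1)/(n+1):
  ∫_0^5 u(x)^2 dx = ∫_0^5 (4*x^8 - 4*x^7 + 5*x^6 + 2*x^5 - x^4 + 2*x^3 + x^2) dx. Term by term:
    ∫_0^5 4*x^8 dx = 7812500/9;  ∫_0^5 -4*x^7 dx = -390625/2;  ∫_0^5 5*x^6 dx = 390625/7;
    ∫_0^5 2*x^5 dx = 15625/3;  ∫_0^5 -x^4 dx = -625;  ∫_0^5 2*x^3 dx = 625/2;
    ∫_0^5 x^2 dx = 125/3.
  Sum: 7812500/9 − 390625/2 + 390625/7 + 15625/3 − 625 + 625/2 + 125/3 = 46209500/63.
  ∫_0^5 u'(x)^2 dx = ∫_0^5 (64*x^6 - 48*x^5 + 41*x^4 + 4*x^3 - 2*x^2 + 4*x + 1) dx. Term by term:
    ∫_0^5 64*x^6 dx = 5000000/7;  ∫_0^5 -48*x^5 dx = -125000;  ∫_0^5 41*x^4 dx = 25625;
    ∫_0^5 4*x^3 dx = 625;  ∫_0^5 -2*x^2 dx = -250/3;  ∫_0^5 4*x dx = 50;
    ∫_0^5 1 dx = 5.
  Sum: 5000000/7 − 125000 + 25625 + 625 − 250/3 + 50 + 5 = 12925655/21.
Adding: ||u||_{H^1}^2 = 46209500/63 + 12925655/21 = 84986465/63.


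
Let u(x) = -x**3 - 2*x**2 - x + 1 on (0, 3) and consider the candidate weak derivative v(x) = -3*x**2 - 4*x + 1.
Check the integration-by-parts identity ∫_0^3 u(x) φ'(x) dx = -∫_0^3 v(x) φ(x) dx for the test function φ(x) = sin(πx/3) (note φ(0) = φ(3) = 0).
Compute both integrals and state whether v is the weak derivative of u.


LHS = -324/π^3 + 123/π, RHS = -324/π^3 + 111/π. No, v is not the weak derivative of u.

u(x) = -x**3 - 2*x**2 - x + 1, classical derivative u'(x) = -3*x**2 - 4*x - 1.
φ(x) = sin(πx/3), so φ'(x) = π*cos(π*x/3)/3.
Note φ(0) = φ(3) = 0, so the boundary term u·φ vanishes.
LHS = ∫_0^3 u(x) φ'(x) dx = ∫_0^3 (-π*x^3*cos(π*x/3)/3 - 2*π*x^2*cos(π*x/3)/3 - π*x*cos(π*x/3)/3 + π*cos(π*x/3)/3) dx. Term by term:
  ∫_0^3 π*cos(π*x/3)/3 dx = 0;  ∫_0^3 -2*π*x^2*cos(π*x/3)/3 dx = 36/π;  ∫_0^3 -π*x*cos(π*x/3)/3 dx = 6/π;
  ∫_0^3 -π*x^3*cos(π*x/3)/3 dx = -324/π^3 + 81/π.
Sum: 0 + 36/π + 6/π + -324/π^3 + 81/π = -324/π^3 + 123/π.
So LHS = -324/π^3 + 123/π.
∫_0^3 v(x) φ(x) dx = ∫_0^3 (-3*x^2*sin(π*x/3) - 4*x*sin(π*x/3) + sin(π*x/3)) dx. Term by term:
  ∫_0^3 -4*x*sin(π*x/3) dx = -36/π;  ∫_0^3 -3*x^2*sin(π*x/3) dx = -81/π + 324/π^3;  ∫_0^3 sin(π*x/3) dx = 6/π.
Sum: -36/π + -81/π + 324/π^3 + 6/π = -111/π + 324/π^3.
So RHS = -∫_0^3 v(x) φ(x) dx = -324/π^3 + 111/π.
LHS − RHS = 12/π ≠ 0, so the identity fails.
(For a valid weak derivative the identity must hold for EVERY test function, in particular this one. The failure shows v is NOT the weak derivative of u.)
Correct weak derivative would be u'(x) = -3*x**2 - 4*x - 1.


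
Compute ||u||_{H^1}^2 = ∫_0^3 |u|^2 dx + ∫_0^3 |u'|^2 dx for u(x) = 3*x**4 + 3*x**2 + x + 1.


||u||_{H^1}^2 = 5587143/70

The H^1 norm (squared) on an interval (0, L) is
  ||u||_{H^1}^2 = ∫_0^L u(x)^2 dx + ∫_0^L u'(x)^2 dx.
Compute u'(x) = 12*x**3 + 6*x + 1.
Then u(x)^2 = 9*x**8 + 18*x**6 + 6*x**5 + 15*x**4 + 6*x**3 + 7*x**2 + 2*x + 1 and u'(x)^2 = 144*x**6 + 144*x**4 + 24*x**3 + 36*x**2 + 12*x + 1.
Integrate each monomial from 0 to 3 using ∫_0^3 c·x^n dx = c·3^(n+1)/(n+1):
  ∫_0^3 u(x)^2 dx = ∫_0^3 (9*x^8 + 18*x^6 + 6*x^5 + 15*x^4 + 6*x^3 + 7*x^2 + 2*x + 1) dx. Term by term:
    ∫_0^3 9*x^8 dx = 19683;  ∫_0^3 18*x^6 dx = 39366/7;  ∫_0^3 6*x^5 dx = 729;
    ∫_0^3 15*x^4 dx = 729;  ∫_0^3 6*x^3 dx = 243/2;  ∫_0^3 7*x^2 dx = 63;
    ∫_0^3 2*x dx = 9;  ∫_0^3 1 dx = 3.
  Sum: 19683 + 39366/7 + 729 + 729 + 243/2 + 63 + 9 + 3 = 377457/14.
  ∫_0^3 u'(x)^2 dx = ∫_0^3 (144*x^6 + 144*x^4 + 24*x^3 + 36*x^2 + 12*x + 1) dx. Term by term:
    ∫_0^3 144*x^6 dx = 314928/7;  ∫_0^3 144*x^4 dx = 34992/5;  ∫_0^3 24*x^3 dx = 486;
    ∫_0^3 36*x^2 dx = 324;  ∫_0^3 12*x dx = 54;  ∫_0^3 1 dx = 3.
  Sum: 314928/7 + 34992/5 + 486 + 324 + 54 + 3 = 1849929/35.
Adding: ||u||_{H^1}^2 = 377457/14 + 1849929/35 = 5587143/70.


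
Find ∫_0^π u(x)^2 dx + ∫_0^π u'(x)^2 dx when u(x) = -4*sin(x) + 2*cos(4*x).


||u||_{H^1(0,π)}^2 = 544/15 + 50*π

u'(x) = -8*sin(4*x) - 4*cos(x).
Expand u² and (u')² and integrate term by term on (0, π), using: for integers n ≥ 1, ∫_0^π sin²(nx) dx = ∫_0^π cos²(nx) dx = π/2; for n ≠ n', ∫_0^π sin(nx)sin(n'x) dx = ∫_0^π cos(nx)cos(n'x) dx = 0; and by product-to-sum, ∫_0^π sin(nx)cos(n'x) dx = ½∫_0^π [sin((n+n')x) + sin((n−n')x)] dx, which is 0 when n+n' is even and 2n/(n²−n'²) when n+n' is odd (it need not vanish on (0, π)).
  u² squared terms: (-4)²·∫sin(x)² dx = 16·π/2 = 8*π;  (2)²·∫cos(4x)² dx = 4·π/2 = 2*π.
  u² cross terms: 2·(-4)·(2)·∫sin(x)·cos(4x) dx = -16·(-2/15) = 32/15.
  So ∫_0^π u² dx = 8*π + 2*π + 32/15 = 32/15 + 10*π.
  (u')² squared terms: (-8)²·∫sin(4x)² dx = 64·π/2 = 32*π;  (-4)²·∫cos(x)² dx = 16·π/2 = 8*π.
  (u')² cross terms: 2·(-8)·(-4)·∫sin(4x)·cos(x) dx = 64·(8/15) = 512/15.
  So ∫_0^π (u')² dx = 32*π + 8*π + 512/15 = 512/15 + 40*π.
||u||_{H^1}^2 = (32/15 + 10*π) + (512/15 + 40*π) = 544/15 + 50*π.


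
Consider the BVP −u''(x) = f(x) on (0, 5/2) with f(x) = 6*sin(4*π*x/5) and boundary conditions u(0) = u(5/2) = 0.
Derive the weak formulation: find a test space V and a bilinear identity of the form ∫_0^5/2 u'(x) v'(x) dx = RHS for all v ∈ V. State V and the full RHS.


V = H^1_0(0, 5/2) (so v(0) = v(5/2) = 0); weak form: ∫_0^5/2 u'v' dx = ∫_0^5/2 (6*sin(4*π*x/5)) v dx for all v ∈ V.

Multiply both sides by a test function v and integrate from 0 to 5/2:
  ∫_0^5/2 −u''(x) v(x) dx = ∫_0^5/2 f(x) v(x) dx.
Integrate the LHS by parts once:
  ∫_0^5/2 −u'' v dx = −[u'(x) v(x)]_0^5/2 + ∫_0^5/2 u'(x) v'(x) dx.
Thus ∫_0^5/2 u'(x) v'(x) dx = ∫_0^5/2 f(x) v(x) dx + [u'(x) v(x)]_0^5/2.
Choose V so that boundary terms are either known or forced to vanish.
u is Dirichlet: u(0) = u(5/2) = 0. Let V = H^1_0(0, 5/2); then v(0) = v(5/2) = 0, and [u' v]_0^5/2 = 0.
Weak formulation: find u (satisfying any essential BC) such that ∫_0^5/2 u'(x) v'(x) dx = ∫_0^5/2 f v dx for all v ∈ V.
Substituting f(x) = 6*sin(4*π*x/5), the right-hand side is ∫_0^5/2 (6*sin(4*π*x/5)) v dx.


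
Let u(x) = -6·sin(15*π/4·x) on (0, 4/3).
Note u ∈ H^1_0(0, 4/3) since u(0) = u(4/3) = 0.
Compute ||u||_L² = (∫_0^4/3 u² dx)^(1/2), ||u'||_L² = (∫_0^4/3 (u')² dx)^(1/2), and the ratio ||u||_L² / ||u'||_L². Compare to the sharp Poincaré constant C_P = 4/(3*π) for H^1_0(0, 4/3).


||u||_L² / ||u'||_L² = 4/(15*π) < C_P = 4/(3*π).

u(x) = -6·sin(15*π/4·x), so u'(x) = -45*π*cos(15*π*x/4)/2.
Writing u(x) = A·sin(kπx/L) with A = -6 and k = 5, use ∫_0^L sin²(kπx/L) dx = L/2 and ∫_0^L cos²(kπx/L) dx = L/2.
u² = 36·sin²(15*π/4·x) and (u')² = 2025*π^2/4·cos²(15*π/4·x), and each of sin², cos² integrates to L/2 = 2/3 over (0, 4/3).
∫_0^4/3 u² dx = 24, so ||u||_L² = 2*sqrt(6).
∫_0^4/3 (u')² dx = 675*π^2/2, so ||u'||_L² = 15*sqrt(6)*π/2.
Ratio ||u||_L² / ||u'||_L² = 4/(15*π).
Sharp Poincaré constant on H^1_0(0, 4/3) is C_P = L/π = 4/(3*π), achieved by sin(3*π/4·x).
This is the k = 5 harmonic; the ratio L/(kπ) is strictly less than C_P = L/π, consistent with the sharp inequality ||u||_L² ≤ C_P ||u'||_L².


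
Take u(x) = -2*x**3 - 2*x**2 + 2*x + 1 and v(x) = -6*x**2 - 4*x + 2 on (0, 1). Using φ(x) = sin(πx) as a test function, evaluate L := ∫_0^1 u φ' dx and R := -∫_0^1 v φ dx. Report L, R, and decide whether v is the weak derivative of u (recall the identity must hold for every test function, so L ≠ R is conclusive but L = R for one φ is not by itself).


LHS = -24/π^3 + 6/π, RHS = -24/π^3 + 6/π. Yes, v = u' weakly.

u(x) = -2*x**3 - 2*x**2 + 2*x + 1, classical derivative u'(x) = -6*x**2 - 4*x + 2.
φ(x) = sin(πx), so φ'(x) = π*cos(π*x).
Note φ(0) = φ(1) = 0, so the boundary term u·φ vanishes.
LHS = ∫_0^1 u(x) φ'(x) dx = ∫_0^1 (-2*π*x^3*cos(π*x) - 2*π*x^2*cos(π*x) + 2*π*x*cos(π*x) + π*cos(π*x)) dx. Term by term:
  ∫_0^1 π*cos(π*x) dx = 0;  ∫_0^1 -2*π*x^2*cos(π*x) dx = 4/π;  ∫_0^1 -2*π*x^3*cos(π*x) dx = -24/π^3 + 6/π;
  ∫_0^1 2*π*x*cos(π*x) dx = -4/π.
Sum: 0 + 4/π + -24/π^3 + 6/π − 4/π = -24/π^3 + 6/π.
So LHS = -24/π^3 + 6/π.
∫_0^1 v(x) φ(x) dx = ∫_0^1 (-6*x^2*sin(π*x) - 4*x*sin(π*x) + 2*sin(π*x)) dx. Term by term:
  ∫_0^1 2*sin(π*x) dx = 4/π;  ∫_0^1 -6*x^2*sin(π*x) dx = -6/π + 24/π^3;  ∫_0^1 -4*x*sin(π*x) dx = -4/π.
Sum: 4/π + -6/π + 24/π^3 − 4/π = -6/π + 24/π^3.
So RHS = -∫_0^1 v(x) φ(x) dx = -24/π^3 + 6/π.
LHS = RHS, so the identity holds for this test φ.
Moreover u is smooth here and v(x) = u'(x) = -6*x**2 - 4*x + 2 pointwise, so the identity holds for every test function. Hence v is the weak derivative of u.


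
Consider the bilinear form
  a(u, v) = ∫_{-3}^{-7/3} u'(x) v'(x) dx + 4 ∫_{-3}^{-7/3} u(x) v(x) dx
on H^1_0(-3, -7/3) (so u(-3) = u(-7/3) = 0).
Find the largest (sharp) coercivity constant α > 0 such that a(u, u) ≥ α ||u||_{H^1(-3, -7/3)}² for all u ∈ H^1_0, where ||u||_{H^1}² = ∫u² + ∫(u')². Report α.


α = 1

Coercivity of a(·,·) on H^1_0(-3, -7/3) means a(u, u) ≥ α ||u||_{H^1}² for every u ∈ H^1_0.
The interval has length L = 2/3, and Poincaré/coercivity depend only on L. Here a(u, u) = ∫(u')² + (4)·∫u².
Here c = 4 ≥ 1, so a(u,u) = ∫(u')² + c∫u² ≥ ∫(u')² + ∫u² = ||u||_{H^1}², i.e. α = 1 works. No larger α is possible: a(u,u) ≥ α||u||_{H^1}² means (1−α)∫(u')² ≥ (α−c)∫u², and for the modes u_n = sin(nπ(x−x₀)/L) (x₀ the left endpoint) one has ∫u_n²/∫(u_n')² = (L/(nπ))² → 0, so a(u_n,u_n)/||u_n||_{H^1}² → 1. Hence the optimal constant is α = 1.
Therefore α = 1.


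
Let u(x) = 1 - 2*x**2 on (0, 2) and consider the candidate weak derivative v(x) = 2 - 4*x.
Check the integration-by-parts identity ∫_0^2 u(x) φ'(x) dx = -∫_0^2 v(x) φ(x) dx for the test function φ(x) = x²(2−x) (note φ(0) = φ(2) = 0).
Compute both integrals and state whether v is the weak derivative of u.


LHS = 32/5, RHS = 56/15. No, v is not the weak derivative of u.

u(x) = 1 - 2*x**2, classical derivative u'(x) = -4*x.
φ(x) = x²(2−x), so φ'(x) = x*(4 - 3*x).
Note φ(0) = φ(2) = 0, so the boundary term u·φ vanishes.
LHS = ∫_0^2 u(x) φ'(x) dx = ∫_0^2 (6*x^4 - 8*x^3 - 3*x^2 + 4*x) dx. Term by term:
  ∫_0^2 6*x^4 dx = 192/5;  ∫_0^2 -8*x^3 dx = -32;  ∫_0^2 -3*x^2 dx = -8;
  ∫_0^2 4*x dx = 8.
Sum: 192/5 − 32 − 8 + 8 = 32/5.
So LHS = 32/5.
∫_0^2 v(x) φ(x) dx = ∫_0^2 (4*x^4 - 10*x^3 + 4*x^2) dx. Term by term:
  ∫_0^2 4*x^4 dx = 128/5;  ∫_0^2 -10*x^3 dx = -40;  ∫_0^2 4*x^2 dx = 32/3.
Sum: 128/5 − 40 + 32/3 = -56/15.
So RHS = -∫_0^2 v(x) φ(x) dx = 56/15.
LHS − RHS = 8/3 ≠ 0, so the identity fails.
(For a valid weak derivative the identity must hold for EVERY test function, in particular this one. The failure shows v is NOT the weak derivative of u.)
Correct weak derivative would be u'(x) = -4*x.


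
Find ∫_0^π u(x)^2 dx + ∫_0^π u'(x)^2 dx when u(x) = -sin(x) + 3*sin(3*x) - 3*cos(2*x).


||u||_{H^1(0,π)}^2 = -128 + 137*π/2

u'(x) = 6*sin(2*x) - cos(x) + 9*cos(3*x).
Expand u² and (u')² and integrate term by term on (0, π), using: for integers n ≥ 1, ∫_0^π sin²(nx) dx = ∫_0^π cos²(nx) dx = π/2; for n ≠ n', ∫_0^π sin(nx)sin(n'x) dx = ∫_0^π cos(nx)cos(n'x) dx = 0; and by product-to-sum, ∫_0^π sin(nx)cos(n'x) dx = ½∫_0^π [sin((n+n')x) + sin((n−n')x)] dx, which is 0 when n+n' is even and 2n/(n²−n'²) when n+n' is odd (it need not vanish on (0, π)).
  u² squared terms: (-1)²·∫sin(x)² dx = 1·π/2 = π/2;  (-3)²·∫cos(2x)² dx = 9·π/2 = 9*π/2;  (3)²·∫sin(3x)² dx = 9·π/2 = 9*π/2.
  u² cross terms: 2·(-1)·(-3)·∫sin(x)·cos(2x) dx = 6·(-2/3) = -4;  2·(-1)·(3)·∫sin(x)·sin(3x) dx = -6·(0) = 0;  2·(-3)·(3)·∫cos(2x)·sin(3x) dx = -18·(6/5) = -108/5.
  So ∫_0^π u² dx = π/2 + 9*π/2 + 9*π/2 − 4 + 0 − 108/5 = -128/5 + 19*π/2.
  (u')² squared terms: (-1)²·∫cos(x)² dx = 1·π/2 = π/2;  (6)²·∫sin(2x)² dx = 36·π/2 = 18*π;  (9)²·∫cos(3x)² dx = 81·π/2 = 81*π/2.
  (u')² cross terms: 2·(-1)·(6)·∫cos(x)·sin(2x) dx = -12·(4/3) = -16;  2·(-1)·(9)·∫cos(x)·cos(3x) dx = -18·(0) = 0;  2·(6)·(9)·∫sin(2x)·cos(3x) dx = 108·(-4/5) = -432/5.
  So ∫_0^π (u')² dx = π/2 + 18*π + 81*π/2 − 16 + 0 − 432/5 = -512/5 + 59*π.
||u||_{H^1}^2 = (-128/5 + 19*π/2) + (-512/5 + 59*π) = -128 + 137*π/2.


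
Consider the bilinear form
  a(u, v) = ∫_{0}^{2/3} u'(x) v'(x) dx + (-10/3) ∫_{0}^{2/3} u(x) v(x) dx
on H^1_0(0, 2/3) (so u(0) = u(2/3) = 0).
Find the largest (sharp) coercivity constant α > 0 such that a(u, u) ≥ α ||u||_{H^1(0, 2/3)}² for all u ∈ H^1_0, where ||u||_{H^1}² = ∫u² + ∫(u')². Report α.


α = (-40 + 27*π^2)/(3*(4 + 9*π^2))

Coercivity of a(·,·) on H^1_0(0, 2/3) means a(u, u) ≥ α ||u||_{H^1}² for every u ∈ H^1_0.
The interval has length L = 2/3, and Poincaré/coercivity depend only on L. Here a(u, u) = ∫(u')² + (-10/3)·∫u².
Here c = -10/3 < 0 with |c| < (π/L)² = 9*π^2/4, so coercivity still holds. The condition a(u,u) ≥ α||u||_{H^1}² reads (1−α)∫(u')² ≥ (α−c)∫u². Any admissible α is ≤ 1 (rapidly oscillating u have ∫u²/∫(u')² → 0), and α = 1 would force 0 ≥ (1−c)∫u², impossible since c < 1; so 1−α > 0. By the sharp Poincaré inequality on H^1_0 of an interval of length L, ∫(u')² ≥ (π/L)²∫u² with equality for the first sine mode sin(π(x−x₀)/L) (x₀ the left endpoint), so the inequality holds for all u iff (1−α)(π/L)² ≥ α − c, i.e. α ≤ ((π/L)² + c)/((π/L)² + 1) = (1 + c(L/π)²)/(1 + (L/π)²). (Direct route, valid since c ≤ 0: Poincaré gives c∫u² ≥ c(L/π)²∫(u')², so a(u,u) ≥ (1 + c(L/π)²)∫(u')², while ||u||_{H^1}² ≤ (1 + (L/π)²)∫(u')²; dividing yields the same α.) With (π/L)² = 9*π^2/4 and c = -10/3, the largest admissible constant is α = ((π/L)² + c)/((π/L)² + 1).
Simplifying, α = (-40 + 27*π^2)/(3*(4 + 9*π^2)).
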